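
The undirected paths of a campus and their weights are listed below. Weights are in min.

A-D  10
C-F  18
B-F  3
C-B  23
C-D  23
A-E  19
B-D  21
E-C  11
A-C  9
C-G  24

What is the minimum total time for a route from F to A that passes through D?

34 min

Best F to D: F → B → D costing 24
Shortest D→A: D → A = 10
Total via D: 24 + 10 = 34 min.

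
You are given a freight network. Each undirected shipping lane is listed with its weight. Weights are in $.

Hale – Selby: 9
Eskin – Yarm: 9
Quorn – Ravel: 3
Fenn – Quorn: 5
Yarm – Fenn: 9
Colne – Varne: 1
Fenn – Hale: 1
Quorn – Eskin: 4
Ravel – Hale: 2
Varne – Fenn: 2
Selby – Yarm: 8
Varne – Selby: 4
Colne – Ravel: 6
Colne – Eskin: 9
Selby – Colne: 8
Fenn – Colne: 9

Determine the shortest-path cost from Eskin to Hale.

Shortest distances from Eskin:
Eskin: 0
Quorn: 4  (via Eskin)
Ravel: 7  (via Quorn)
Hale: 9  (via Ravel)
Shortest route: Eskin → Quorn → Ravel → Hale = $9.

$9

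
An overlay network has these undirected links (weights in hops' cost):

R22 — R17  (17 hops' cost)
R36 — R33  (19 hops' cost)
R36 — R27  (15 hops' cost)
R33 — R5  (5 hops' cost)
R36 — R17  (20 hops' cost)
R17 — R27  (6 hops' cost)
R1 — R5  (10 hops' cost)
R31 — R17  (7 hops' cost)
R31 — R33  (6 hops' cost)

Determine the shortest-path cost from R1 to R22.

Running Dijkstra from R1:
R1: 0
R5: 10  (via R1)
R33: 15  (via R5)
R31: 21  (via R33)
R17: 28  (via R31)
R27: 34  (via R17)
R36: 34  (via R33)
R22: 45  (via R17)
Shortest route: R1–R5–R33–R31–R17–R22 = 45 hops' cost.

45 hops' cost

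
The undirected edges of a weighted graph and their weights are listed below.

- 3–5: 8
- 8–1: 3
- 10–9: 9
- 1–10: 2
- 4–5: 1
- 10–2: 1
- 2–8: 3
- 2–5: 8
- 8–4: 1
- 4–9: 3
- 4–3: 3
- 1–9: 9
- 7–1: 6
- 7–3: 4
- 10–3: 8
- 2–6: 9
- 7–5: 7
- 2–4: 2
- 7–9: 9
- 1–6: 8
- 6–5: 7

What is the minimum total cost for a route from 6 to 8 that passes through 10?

14

Shortest 6→10: 6–1–10 = 10
Shortest 10→8: 10–2–8 = 4
Total via 10: 10 + 4 = 14.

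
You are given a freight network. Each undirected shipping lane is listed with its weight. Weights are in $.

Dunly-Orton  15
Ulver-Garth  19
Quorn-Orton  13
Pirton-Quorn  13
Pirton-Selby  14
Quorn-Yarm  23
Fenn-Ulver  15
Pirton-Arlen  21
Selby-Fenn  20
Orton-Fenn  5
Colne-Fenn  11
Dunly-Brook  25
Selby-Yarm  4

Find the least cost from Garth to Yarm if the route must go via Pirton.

$83

Shortest Garth→Pirton: Garth–Ulver–Fenn–Orton–Quorn–Pirton = 65
Best Pirton to Yarm: Pirton–Selby–Yarm costing 18
Total via Pirton: 65 + 18 = $83.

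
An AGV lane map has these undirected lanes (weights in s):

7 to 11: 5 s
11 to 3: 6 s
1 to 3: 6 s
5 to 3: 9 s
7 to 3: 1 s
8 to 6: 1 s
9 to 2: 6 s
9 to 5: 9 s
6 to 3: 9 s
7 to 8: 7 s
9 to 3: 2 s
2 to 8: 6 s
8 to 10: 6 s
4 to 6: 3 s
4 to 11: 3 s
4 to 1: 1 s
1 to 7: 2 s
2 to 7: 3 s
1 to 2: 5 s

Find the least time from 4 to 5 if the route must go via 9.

15 s

Best 4 to 9: 4 → 1 → 7 → 3 → 9 costing 6
Best 9 to 5: 9 → 5 costing 9
Total via 9: 6 + 9 = 15 s.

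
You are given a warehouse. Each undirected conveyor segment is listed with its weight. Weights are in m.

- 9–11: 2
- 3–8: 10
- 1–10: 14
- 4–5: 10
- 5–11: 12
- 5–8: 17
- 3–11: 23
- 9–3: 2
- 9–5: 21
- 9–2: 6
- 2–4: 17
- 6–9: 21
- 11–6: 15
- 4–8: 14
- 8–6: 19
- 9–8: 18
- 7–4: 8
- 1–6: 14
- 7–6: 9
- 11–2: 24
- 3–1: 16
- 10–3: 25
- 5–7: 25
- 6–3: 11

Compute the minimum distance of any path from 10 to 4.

45 m

Enumerating some paths:
10–3–9–2–4: 25+2+6+17 = 50
10–3–9–11–5–4: 25+2+2+12+10 = 51
10–1–6–7–4: 14+14+9+8 = 45
10–3–8–4: 25+10+14 = 49
Cheapest is 10–1–6–7–4 at 45 m.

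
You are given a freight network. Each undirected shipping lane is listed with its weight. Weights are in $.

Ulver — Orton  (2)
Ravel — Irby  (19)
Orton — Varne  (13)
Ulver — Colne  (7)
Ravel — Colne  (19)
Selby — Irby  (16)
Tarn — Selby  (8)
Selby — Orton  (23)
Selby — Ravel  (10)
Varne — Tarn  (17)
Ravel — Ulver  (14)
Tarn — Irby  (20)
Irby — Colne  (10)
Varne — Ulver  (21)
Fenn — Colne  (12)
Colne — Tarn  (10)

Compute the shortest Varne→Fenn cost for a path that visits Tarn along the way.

$39

Shortest Varne→Tarn: Varne–Tarn = 17
Shortest Tarn→Fenn: Tarn–Colne–Fenn = 22
Total via Tarn: 17 + 22 = $39.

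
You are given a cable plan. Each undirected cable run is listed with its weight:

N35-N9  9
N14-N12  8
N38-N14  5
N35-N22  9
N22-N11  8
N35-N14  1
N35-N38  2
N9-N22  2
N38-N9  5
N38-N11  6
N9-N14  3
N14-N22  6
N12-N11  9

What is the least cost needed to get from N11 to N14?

9

Candidate routes:
N11 → N38 → N14: 6+5 = 11
N11 → N38 → N35 → N14: 6+2+1 = 9
The minimum is 9 via N11 → N38 → N35 → N14.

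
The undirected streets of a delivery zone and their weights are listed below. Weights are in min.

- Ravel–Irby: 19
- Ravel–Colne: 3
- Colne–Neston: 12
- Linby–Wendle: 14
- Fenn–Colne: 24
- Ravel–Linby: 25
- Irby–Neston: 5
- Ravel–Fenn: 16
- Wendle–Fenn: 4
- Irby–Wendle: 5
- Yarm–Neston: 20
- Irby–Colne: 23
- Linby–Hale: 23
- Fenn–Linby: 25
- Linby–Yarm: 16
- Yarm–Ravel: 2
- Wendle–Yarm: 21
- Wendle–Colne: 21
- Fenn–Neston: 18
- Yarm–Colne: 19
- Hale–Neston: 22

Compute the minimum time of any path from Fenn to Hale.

36 min

Compare a few routes:
Fenn - Linby - Hale: 25+23 = 48
Fenn - Wendle - Irby - Neston - Hale: 4+5+5+22 = 36
Fenn - Neston - Hale: 18+22 = 40
Fenn - Wendle - Linby - Hale: 4+14+23 = 41
Cheapest is Fenn - Wendle - Irby - Neston - Hale at 36 min.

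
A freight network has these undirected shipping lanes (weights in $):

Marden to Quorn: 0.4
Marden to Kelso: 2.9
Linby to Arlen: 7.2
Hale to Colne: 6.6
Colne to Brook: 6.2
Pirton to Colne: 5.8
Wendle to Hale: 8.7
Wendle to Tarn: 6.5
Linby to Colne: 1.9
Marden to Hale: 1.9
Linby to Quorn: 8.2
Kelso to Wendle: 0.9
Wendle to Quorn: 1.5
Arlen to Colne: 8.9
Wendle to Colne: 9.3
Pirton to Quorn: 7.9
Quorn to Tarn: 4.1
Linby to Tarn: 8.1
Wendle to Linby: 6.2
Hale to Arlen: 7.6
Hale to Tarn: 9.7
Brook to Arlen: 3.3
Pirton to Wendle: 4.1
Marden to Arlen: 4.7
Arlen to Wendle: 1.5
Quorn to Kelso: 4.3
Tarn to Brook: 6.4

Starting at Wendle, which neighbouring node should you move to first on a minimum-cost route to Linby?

Linby

Enumerating some paths:
Wendle - Linby: 6.2 = 6.2
Wendle - Quorn - Linby: 1.5+8.2 = 9.7
Wendle - Arlen - Linby: 1.5+7.2 = 8.7
The minimum is $6.2 via Wendle - Linby.
So from Wendle the first move is to Linby.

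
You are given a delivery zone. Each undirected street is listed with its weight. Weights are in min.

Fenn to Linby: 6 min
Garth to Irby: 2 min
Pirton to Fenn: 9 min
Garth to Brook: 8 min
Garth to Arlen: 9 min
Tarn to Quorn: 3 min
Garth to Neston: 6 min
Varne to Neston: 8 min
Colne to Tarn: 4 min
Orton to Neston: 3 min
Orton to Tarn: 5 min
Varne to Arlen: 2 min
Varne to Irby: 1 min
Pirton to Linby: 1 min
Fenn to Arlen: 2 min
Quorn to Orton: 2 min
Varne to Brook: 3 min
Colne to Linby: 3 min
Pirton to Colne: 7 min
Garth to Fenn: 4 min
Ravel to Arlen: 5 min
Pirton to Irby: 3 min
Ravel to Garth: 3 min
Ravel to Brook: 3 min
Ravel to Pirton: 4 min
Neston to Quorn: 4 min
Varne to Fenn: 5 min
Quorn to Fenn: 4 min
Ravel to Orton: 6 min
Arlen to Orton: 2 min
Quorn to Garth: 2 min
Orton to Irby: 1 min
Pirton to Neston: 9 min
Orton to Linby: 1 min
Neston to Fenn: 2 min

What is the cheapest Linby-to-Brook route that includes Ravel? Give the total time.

8 min

Best Linby to Ravel: Linby–Pirton–Ravel costing 5
Shortest Ravel→Brook: Ravel–Brook = 3
Total via Ravel: 5 + 3 = 8 min.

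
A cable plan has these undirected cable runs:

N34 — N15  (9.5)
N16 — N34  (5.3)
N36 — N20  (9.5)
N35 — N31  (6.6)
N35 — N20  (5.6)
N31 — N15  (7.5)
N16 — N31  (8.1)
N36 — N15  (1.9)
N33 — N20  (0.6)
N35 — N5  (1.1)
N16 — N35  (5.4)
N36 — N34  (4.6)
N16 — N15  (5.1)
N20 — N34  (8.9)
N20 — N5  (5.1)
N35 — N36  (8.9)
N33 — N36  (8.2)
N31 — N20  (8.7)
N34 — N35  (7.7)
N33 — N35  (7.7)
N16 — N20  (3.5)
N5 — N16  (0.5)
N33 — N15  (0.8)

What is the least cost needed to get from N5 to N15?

Running Dijkstra from N5:
N5: 0
N16: 0.5  (via N5)
N35: 1.1  (via N5)
N20: 4  (via N16)
N33: 4.6  (via N20)
N15: 5.4  (via N33)
Shortest route: N5 → N16 → N20 → N33 → N15 = 5.4.

5.4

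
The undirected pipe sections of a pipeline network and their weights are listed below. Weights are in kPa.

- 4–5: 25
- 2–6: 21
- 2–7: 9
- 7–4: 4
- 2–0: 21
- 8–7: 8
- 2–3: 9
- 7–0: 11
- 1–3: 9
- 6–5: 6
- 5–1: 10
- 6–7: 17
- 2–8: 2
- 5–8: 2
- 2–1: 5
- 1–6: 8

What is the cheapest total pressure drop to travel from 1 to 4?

18 kPa

Candidate routes:
1 → 2 → 8 → 7 → 4: 5+2+8+4 = 19
1 → 2 → 7 → 4: 5+9+4 = 18
Cheapest is 1 → 2 → 7 → 4 at 18 kPa.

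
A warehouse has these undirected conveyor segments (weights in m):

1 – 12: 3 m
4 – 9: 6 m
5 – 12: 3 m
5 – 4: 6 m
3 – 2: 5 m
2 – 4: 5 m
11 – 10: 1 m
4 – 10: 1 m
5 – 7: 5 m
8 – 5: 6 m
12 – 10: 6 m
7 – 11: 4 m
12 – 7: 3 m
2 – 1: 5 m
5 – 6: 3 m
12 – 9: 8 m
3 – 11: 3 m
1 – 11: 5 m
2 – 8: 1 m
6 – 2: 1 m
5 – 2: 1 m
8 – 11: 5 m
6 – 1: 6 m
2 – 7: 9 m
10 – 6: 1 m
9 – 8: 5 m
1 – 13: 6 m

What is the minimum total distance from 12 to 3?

Enumerating some paths:
12 - 5 - 2 - 3: 3+1+5 = 9
12 - 10 - 11 - 3: 6+1+3 = 10
12 - 5 - 2 - 6 - 10 - 11 - 3: 3+1+1+1+1+3 = 10
12 - 7 - 11 - 3: 3+4+3 = 10
Cheapest is 12 - 5 - 2 - 3 at 9 m.

9 m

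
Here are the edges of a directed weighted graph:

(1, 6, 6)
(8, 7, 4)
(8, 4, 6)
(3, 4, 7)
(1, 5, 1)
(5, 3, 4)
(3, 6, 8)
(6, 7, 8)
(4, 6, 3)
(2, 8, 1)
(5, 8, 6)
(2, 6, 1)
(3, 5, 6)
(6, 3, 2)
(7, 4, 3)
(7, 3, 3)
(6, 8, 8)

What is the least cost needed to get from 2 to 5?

9

Enumerating some paths:
2 - 6 - 3 - 5: 1+2+6 = 9
2 - 6 - 7 - 3 - 5: 1+8+3+6 = 18
2 - 8 - 4 - 6 - 3 - 5: 1+6+3+2+6 = 18
2 - 8 - 7 - 3 - 5: 1+4+3+6 = 14
Cheapest is 2 - 6 - 3 - 5 at 9.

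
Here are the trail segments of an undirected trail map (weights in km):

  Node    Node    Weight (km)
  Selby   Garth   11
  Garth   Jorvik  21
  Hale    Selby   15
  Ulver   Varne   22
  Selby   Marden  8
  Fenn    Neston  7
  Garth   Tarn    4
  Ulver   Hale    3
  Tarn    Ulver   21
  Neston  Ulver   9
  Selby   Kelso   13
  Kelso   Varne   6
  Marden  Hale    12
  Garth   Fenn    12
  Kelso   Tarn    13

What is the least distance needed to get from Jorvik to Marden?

40 km

Candidate routes:
Jorvik - Garth - Selby - Hale - Marden: 21+11+15+12 = 59
Jorvik - Garth - Tarn - Kelso - Selby - Marden: 21+4+13+13+8 = 59
Jorvik - Garth - Tarn - Ulver - Hale - Marden: 21+4+21+3+12 = 61
Jorvik - Garth - Selby - Marden: 21+11+8 = 40
The minimum is 40 km via Jorvik - Garth - Selby - Marden.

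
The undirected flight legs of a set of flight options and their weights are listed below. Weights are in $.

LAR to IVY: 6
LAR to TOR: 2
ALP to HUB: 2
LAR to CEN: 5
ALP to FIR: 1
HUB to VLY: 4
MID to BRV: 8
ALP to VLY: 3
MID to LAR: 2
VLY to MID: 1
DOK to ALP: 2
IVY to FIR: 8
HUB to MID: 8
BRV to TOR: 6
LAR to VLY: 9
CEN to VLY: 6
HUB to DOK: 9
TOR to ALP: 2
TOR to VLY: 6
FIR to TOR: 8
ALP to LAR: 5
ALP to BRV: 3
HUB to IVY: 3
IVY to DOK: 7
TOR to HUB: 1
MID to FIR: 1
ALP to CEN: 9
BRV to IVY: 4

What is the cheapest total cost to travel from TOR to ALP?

Settle nodes by increasing distance from TOR:
TOR: 0
HUB: 1  (via TOR)
ALP: 2  (via TOR)
Shortest route: TOR–ALP = $2.

$2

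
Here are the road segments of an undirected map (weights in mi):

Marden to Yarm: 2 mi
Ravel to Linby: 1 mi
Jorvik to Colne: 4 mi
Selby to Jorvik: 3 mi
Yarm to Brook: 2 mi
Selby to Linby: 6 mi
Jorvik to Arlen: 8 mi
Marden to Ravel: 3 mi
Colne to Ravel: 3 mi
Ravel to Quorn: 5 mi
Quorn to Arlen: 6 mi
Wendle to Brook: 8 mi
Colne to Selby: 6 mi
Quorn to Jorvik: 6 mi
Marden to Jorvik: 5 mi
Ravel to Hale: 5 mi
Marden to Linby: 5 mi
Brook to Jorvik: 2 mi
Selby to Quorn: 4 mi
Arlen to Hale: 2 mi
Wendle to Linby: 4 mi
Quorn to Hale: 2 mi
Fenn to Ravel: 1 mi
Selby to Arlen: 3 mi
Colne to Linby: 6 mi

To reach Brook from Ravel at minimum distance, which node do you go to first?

Compare a few routes:
Ravel–Linby–Marden–Yarm–Brook: 1+5+2+2 = 10
Ravel–Colne–Jorvik–Brook: 3+4+2 = 9
Ravel–Marden–Yarm–Brook: 3+2+2 = 7
Cheapest is Ravel–Marden–Yarm–Brook at 7 mi.
So from Ravel the first move is to Marden.

Marden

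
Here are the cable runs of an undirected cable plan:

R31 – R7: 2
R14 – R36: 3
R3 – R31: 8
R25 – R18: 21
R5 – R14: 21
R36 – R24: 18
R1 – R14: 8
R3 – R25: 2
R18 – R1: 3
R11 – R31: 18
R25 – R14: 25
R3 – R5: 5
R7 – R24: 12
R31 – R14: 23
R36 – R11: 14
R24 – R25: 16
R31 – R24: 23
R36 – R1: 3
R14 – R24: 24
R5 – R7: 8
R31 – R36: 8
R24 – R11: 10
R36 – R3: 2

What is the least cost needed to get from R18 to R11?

20

Compare a few routes:
R18 → R1 → R36 → R11: 3+3+14 = 20
R18 → R1 → R14 → R36 → R11: 3+8+3+14 = 28
Cheapest is R18 → R1 → R36 → R11 at 20.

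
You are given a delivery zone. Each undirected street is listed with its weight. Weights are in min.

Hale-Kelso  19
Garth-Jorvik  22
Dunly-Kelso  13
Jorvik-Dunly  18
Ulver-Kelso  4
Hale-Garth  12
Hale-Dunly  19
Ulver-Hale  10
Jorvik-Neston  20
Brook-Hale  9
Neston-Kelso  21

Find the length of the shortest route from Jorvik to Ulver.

35 min

Shortest distances from Jorvik:
Jorvik: 0
Dunly: 18  (via Jorvik)
Neston: 20  (via Jorvik)
Garth: 22  (via Jorvik)
Kelso: 31  (via Dunly)
Hale: 34  (via Garth)
Ulver: 35  (via Kelso)
Shortest route: Jorvik–Dunly–Kelso–Ulver = 35 min.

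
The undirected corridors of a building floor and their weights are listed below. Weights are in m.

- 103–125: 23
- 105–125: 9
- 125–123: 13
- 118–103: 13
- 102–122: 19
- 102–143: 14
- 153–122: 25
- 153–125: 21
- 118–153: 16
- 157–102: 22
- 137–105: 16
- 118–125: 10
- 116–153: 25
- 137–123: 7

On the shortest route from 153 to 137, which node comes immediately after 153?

Compare a few routes:
153–125–105–137: 21+9+16 = 46
153–118–125–123–137: 16+10+13+7 = 46
153–125–123–137: 21+13+7 = 41
The minimum is 41 m via 153–125–123–137.
So from 153 the first move is to 125.

125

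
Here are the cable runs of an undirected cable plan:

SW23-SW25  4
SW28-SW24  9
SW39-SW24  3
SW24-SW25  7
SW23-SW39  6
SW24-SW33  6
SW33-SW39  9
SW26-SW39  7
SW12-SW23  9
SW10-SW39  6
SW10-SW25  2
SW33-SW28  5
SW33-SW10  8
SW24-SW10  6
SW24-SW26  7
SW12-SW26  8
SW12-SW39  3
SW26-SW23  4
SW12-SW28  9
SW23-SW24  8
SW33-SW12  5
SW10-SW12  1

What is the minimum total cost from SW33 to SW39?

Compare a few routes:
SW33 - SW12 - SW39: 5+3 = 8
SW33 - SW39: 9 = 9
Cheapest is SW33 - SW12 - SW39 at 8.

8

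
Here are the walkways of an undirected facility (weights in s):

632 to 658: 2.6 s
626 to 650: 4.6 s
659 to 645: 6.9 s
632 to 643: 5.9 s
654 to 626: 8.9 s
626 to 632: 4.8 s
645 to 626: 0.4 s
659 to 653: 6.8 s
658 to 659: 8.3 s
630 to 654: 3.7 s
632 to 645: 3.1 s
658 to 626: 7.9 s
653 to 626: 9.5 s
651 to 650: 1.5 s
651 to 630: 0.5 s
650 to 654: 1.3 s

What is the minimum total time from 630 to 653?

Compare a few routes:
630 - 651 - 650 - 626 - 653: 0.5+1.5+4.6+9.5 = 16.1
630 - 654 - 650 - 626 - 653: 3.7+1.3+4.6+9.5 = 19.1
The minimum is 16.1 s via 630 - 651 - 650 - 626 - 653.

16.1 s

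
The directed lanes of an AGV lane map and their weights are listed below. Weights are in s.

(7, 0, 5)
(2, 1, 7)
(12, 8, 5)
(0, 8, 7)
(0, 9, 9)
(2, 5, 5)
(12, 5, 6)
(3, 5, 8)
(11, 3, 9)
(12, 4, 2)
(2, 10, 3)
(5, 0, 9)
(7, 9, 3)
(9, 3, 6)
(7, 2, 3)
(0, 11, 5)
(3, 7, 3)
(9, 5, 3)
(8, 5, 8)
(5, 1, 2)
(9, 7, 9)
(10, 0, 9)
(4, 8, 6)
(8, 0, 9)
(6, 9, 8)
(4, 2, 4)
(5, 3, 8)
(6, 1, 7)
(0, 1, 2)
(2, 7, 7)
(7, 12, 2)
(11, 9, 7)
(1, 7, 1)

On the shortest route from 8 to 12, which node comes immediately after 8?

Compare a few routes:
8–0–1–7–12: 9+2+1+2 = 14
8–5–1–7–12: 8+2+1+2 = 13
The minimum is 13 s via 8–5–1–7–12.
So from 8 the first move is to 5.

5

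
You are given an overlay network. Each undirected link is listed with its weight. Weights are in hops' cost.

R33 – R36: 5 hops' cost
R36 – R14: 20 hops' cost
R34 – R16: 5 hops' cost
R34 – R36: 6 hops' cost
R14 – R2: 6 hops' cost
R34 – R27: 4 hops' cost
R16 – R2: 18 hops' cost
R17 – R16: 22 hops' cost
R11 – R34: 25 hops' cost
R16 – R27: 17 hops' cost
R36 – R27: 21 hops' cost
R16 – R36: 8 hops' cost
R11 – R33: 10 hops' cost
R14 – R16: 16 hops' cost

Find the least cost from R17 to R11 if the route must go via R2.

81 hops' cost

Shortest R17→R2: R17–R16–R2 = 40
Best R2 to R11: R2–R14–R36–R33–R11 costing 41
Total via R2: 40 + 41 = 81 hops' cost.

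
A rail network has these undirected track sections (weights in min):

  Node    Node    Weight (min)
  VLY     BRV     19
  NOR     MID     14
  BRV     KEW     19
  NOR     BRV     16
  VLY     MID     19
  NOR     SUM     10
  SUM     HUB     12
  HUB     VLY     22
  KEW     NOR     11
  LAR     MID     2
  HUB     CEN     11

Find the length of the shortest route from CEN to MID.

47 min

Enumerating some paths:
CEN → HUB → VLY → MID: 11+22+19 = 52
CEN → HUB → SUM → NOR → MID: 11+12+10+14 = 47
Cheapest is CEN → HUB → SUM → NOR → MID at 47 min.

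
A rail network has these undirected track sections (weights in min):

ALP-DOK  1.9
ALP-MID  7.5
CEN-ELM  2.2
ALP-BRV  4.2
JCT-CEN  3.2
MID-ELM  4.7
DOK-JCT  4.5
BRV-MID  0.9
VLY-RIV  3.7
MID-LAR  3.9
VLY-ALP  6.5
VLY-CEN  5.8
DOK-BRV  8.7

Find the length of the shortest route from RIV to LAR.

Shortest distances from RIV:
RIV: 0
VLY: 3.7  (via RIV)
CEN: 9.5  (via VLY)
ALP: 10.2  (via VLY)
ELM: 11.7  (via CEN)
DOK: 12.1  (via ALP)
JCT: 12.7  (via CEN)
BRV: 14.4  (via ALP)
MID: 15.3  (via BRV)
LAR: 19.2  (via MID)
Shortest route: RIV → VLY → ALP → BRV → MID → LAR = 19.2 min.

19.2 min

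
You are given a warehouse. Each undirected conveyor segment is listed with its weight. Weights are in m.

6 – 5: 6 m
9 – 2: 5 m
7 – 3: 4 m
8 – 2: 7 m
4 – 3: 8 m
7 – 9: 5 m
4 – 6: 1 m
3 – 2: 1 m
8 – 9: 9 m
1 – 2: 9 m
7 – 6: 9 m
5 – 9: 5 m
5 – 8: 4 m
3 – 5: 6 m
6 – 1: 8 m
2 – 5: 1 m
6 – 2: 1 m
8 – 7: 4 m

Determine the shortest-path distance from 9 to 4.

Candidate routes:
9 - 5 - 2 - 6 - 4: 5+1+1+1 = 8
9 - 2 - 6 - 4: 5+1+1 = 7
9 - 5 - 6 - 4: 5+6+1 = 12
9 - 7 - 3 - 2 - 6 - 4: 5+4+1+1+1 = 12
The minimum is 7 m via 9 - 2 - 6 - 4.

7 m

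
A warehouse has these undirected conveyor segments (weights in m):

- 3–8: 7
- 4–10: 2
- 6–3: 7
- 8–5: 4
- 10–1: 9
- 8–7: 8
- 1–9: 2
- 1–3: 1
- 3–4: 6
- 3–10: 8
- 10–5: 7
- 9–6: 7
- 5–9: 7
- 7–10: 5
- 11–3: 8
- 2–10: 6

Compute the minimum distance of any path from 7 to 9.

Compare a few routes:
7 → 8 → 3 → 1 → 9: 8+7+1+2 = 18
7 → 10 → 1 → 9: 5+9+2 = 16
Cheapest is 7 → 10 → 1 → 9 at 16 m.

16 m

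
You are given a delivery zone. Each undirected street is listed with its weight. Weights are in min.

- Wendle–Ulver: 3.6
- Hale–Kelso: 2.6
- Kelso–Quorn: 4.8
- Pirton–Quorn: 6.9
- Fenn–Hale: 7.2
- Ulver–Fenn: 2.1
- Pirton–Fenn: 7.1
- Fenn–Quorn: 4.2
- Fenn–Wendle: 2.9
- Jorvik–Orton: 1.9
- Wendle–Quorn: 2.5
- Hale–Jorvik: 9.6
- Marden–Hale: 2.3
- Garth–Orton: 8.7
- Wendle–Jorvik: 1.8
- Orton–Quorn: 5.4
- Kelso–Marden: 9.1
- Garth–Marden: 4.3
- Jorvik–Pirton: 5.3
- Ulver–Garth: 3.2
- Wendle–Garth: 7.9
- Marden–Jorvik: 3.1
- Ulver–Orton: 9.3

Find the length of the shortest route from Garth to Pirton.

Candidate routes:
Garth → Ulver → Wendle → Jorvik → Pirton: 3.2+3.6+1.8+5.3 = 13.9
Garth → Ulver → Fenn → Pirton: 3.2+2.1+7.1 = 12.4
Garth → Marden → Jorvik → Pirton: 4.3+3.1+5.3 = 12.7
The minimum is 12.4 min via Garth → Ulver → Fenn → Pirton.

12.4 min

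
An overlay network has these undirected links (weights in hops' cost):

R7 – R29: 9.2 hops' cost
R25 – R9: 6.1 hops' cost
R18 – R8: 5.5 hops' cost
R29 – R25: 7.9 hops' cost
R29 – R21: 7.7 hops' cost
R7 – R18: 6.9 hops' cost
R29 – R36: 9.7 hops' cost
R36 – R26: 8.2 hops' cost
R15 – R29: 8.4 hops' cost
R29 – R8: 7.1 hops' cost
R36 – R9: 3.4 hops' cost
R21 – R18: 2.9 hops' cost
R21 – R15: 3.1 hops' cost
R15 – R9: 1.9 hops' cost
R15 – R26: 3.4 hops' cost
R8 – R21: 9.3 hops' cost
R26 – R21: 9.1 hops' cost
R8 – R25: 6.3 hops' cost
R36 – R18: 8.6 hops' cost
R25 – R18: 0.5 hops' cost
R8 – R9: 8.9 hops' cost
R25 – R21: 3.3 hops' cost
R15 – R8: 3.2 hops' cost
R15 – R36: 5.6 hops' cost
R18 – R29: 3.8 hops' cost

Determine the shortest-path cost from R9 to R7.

Running Dijkstra from R9:
R9: 0
R15: 1.9  (via R9)
R36: 3.4  (via R9)
R21: 5  (via R15)
R8: 5.1  (via R15)
R26: 5.3  (via R15)
R25: 6.1  (via R9)
R18: 6.6  (via R25)
R29: 10.3  (via R15)
R7: 13.5  (via R18)
Shortest route: R9 → R25 → R18 → R7 = 13.5 hops' cost.

13.5 hops' cost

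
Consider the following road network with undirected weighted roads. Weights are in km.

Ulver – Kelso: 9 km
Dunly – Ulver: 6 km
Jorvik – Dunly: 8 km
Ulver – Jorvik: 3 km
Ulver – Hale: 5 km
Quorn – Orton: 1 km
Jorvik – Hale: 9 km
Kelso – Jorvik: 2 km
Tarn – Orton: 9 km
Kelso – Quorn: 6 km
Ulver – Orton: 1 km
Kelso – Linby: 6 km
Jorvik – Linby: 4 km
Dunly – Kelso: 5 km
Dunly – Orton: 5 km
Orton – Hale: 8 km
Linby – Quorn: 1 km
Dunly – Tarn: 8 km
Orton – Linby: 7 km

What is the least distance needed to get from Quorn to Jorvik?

5 km

Candidate routes:
Quorn - Kelso - Jorvik: 6+2 = 8
Quorn - Linby - Jorvik: 1+4 = 5
The minimum is 5 km via Quorn - Linby - Jorvik.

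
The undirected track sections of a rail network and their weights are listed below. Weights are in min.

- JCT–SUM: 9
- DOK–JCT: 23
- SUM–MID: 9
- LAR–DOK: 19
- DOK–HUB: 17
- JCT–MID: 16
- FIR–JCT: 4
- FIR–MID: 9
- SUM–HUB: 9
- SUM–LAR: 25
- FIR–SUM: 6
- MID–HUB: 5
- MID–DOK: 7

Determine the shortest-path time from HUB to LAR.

31 min

Shortest distances from HUB:
HUB: 0
MID: 5  (via HUB)
SUM: 9  (via HUB)
DOK: 12  (via MID)
FIR: 14  (via MID)
JCT: 18  (via SUM)
LAR: 31  (via DOK)
Shortest route: HUB–MID–DOK–LAR = 31 min.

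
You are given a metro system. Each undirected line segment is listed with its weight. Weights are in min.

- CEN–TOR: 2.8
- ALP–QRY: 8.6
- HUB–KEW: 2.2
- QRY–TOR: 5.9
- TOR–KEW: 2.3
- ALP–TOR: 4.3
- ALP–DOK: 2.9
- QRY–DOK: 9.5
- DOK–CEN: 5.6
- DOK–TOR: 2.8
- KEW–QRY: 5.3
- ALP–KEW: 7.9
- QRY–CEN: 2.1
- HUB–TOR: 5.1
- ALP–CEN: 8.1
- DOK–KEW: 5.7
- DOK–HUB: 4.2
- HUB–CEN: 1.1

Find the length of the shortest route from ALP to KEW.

6.6 min

Enumerating some paths:
ALP–TOR–KEW: 4.3+2.3 = 6.6
ALP–DOK–TOR–KEW: 2.9+2.8+2.3 = 8
ALP–KEW: 7.9 = 7.9
ALP–DOK–KEW: 2.9+5.7 = 8.6
Cheapest is ALP–TOR–KEW at 6.6 min.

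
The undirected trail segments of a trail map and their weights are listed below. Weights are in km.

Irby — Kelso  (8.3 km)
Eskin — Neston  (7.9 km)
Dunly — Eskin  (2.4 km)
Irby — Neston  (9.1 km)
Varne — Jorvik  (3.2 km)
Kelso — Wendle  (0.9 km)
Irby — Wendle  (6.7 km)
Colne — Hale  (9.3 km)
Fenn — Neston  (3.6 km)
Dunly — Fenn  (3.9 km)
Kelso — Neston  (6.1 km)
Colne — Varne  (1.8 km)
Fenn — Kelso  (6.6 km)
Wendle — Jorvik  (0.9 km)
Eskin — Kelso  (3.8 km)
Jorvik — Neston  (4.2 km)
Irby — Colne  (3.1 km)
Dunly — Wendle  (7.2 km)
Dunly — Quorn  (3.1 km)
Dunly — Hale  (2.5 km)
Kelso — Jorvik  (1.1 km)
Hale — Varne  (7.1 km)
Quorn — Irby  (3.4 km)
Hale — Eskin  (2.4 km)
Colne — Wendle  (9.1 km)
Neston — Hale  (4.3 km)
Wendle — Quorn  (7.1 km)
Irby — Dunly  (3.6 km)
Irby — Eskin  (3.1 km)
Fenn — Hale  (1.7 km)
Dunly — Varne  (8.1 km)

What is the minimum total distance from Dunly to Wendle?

Candidate routes:
Dunly–Wendle: 7.2 = 7.2
Dunly–Eskin–Kelso–Wendle: 2.4+3.8+0.9 = 7.1
Dunly–Eskin–Kelso–Jorvik–Wendle: 2.4+3.8+1.1+0.9 = 8.2
The minimum is 7.1 km via Dunly–Eskin–Kelso–Wendle.

7.1 km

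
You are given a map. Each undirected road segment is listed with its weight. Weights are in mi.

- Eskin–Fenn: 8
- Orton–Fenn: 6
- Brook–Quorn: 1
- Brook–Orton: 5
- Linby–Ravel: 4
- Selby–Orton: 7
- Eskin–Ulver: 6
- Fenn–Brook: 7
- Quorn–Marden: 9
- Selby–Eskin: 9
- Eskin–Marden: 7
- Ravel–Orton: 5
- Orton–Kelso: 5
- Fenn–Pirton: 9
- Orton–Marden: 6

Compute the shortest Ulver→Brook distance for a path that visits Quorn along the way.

23 mi

Shortest Ulver→Quorn: Ulver → Eskin → Marden → Quorn = 22
Shortest Quorn→Brook: Quorn → Brook = 1
Total via Quorn: 22 + 1 = 23 mi.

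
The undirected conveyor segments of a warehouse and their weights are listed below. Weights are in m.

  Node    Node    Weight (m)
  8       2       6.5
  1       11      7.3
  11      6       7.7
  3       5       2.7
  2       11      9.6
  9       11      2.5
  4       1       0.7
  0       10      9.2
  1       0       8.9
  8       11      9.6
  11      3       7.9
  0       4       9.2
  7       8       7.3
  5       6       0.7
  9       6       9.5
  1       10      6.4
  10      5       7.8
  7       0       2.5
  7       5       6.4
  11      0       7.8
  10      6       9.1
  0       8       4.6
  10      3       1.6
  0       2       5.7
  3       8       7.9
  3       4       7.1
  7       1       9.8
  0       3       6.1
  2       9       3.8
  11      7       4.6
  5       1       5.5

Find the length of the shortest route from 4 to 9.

Candidate routes:
4–1–11–9: 0.7+7.3+2.5 = 10.5
4–1–5–6–11–9: 0.7+5.5+0.7+7.7+2.5 = 17.1
4–3–11–9: 7.1+7.9+2.5 = 17.5
4–1–5–6–9: 0.7+5.5+0.7+9.5 = 16.4
The minimum is 10.5 m via 4–1–11–9.

10.5 m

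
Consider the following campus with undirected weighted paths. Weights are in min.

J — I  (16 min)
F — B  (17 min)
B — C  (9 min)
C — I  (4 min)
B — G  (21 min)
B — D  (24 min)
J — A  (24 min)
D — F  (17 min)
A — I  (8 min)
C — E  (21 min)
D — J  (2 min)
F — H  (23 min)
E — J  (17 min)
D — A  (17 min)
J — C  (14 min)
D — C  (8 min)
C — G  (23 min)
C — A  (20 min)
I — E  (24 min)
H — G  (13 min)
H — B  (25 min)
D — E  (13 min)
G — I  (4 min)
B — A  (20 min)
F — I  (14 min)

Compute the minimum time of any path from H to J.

31 min

Running Dijkstra from H:
H: 0
G: 13  (via H)
I: 17  (via G)
C: 21  (via I)
F: 23  (via H)
A: 25  (via I)
B: 25  (via H)
D: 29  (via C)
J: 31  (via D)
Shortest route: H–G–I–C–D–J = 31 min.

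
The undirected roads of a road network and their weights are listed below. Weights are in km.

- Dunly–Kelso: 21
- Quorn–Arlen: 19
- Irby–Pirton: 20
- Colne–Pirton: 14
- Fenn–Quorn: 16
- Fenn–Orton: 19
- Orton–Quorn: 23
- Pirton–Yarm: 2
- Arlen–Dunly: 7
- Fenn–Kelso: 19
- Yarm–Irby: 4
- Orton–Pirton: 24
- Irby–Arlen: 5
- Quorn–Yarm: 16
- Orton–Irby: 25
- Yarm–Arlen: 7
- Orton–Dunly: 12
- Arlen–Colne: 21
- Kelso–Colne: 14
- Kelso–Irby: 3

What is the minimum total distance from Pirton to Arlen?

9 km

Compare a few routes:
Pirton - Yarm - Arlen: 2+7 = 9
Pirton - Yarm - Irby - Arlen: 2+4+5 = 11
The minimum is 9 km via Pirton - Yarm - Arlen.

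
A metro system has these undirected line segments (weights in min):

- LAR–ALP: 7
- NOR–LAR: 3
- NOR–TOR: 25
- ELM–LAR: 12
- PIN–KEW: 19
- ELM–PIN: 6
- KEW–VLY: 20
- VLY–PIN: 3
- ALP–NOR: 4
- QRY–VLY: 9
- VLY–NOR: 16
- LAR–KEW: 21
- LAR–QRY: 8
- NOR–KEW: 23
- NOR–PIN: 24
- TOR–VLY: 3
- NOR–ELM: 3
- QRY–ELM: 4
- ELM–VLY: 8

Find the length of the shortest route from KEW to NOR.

Candidate routes:
KEW → LAR → NOR: 21+3 = 24
KEW → PIN → ELM → NOR: 19+6+3 = 28
KEW → NOR: 23 = 23
KEW → VLY → ELM → NOR: 20+8+3 = 31
Cheapest is KEW → NOR at 23 min.

23 min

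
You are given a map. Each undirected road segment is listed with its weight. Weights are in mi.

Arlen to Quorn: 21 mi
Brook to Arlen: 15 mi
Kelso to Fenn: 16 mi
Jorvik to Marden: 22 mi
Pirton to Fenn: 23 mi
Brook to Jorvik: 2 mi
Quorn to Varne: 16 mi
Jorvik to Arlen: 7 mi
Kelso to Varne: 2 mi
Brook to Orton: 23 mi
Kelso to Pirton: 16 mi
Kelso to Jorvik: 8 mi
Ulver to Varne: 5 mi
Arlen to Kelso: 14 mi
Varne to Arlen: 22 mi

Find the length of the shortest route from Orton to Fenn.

49 mi

Settle nodes by increasing distance from Orton:
Orton: 0
Brook: 23  (via Orton)
Jorvik: 25  (via Brook)
Arlen: 32  (via Jorvik)
Kelso: 33  (via Jorvik)
Varne: 35  (via Kelso)
Ulver: 40  (via Varne)
Marden: 47  (via Jorvik)
Fenn: 49  (via Kelso)
Shortest route: Orton–Brook–Jorvik–Kelso–Fenn = 49 mi.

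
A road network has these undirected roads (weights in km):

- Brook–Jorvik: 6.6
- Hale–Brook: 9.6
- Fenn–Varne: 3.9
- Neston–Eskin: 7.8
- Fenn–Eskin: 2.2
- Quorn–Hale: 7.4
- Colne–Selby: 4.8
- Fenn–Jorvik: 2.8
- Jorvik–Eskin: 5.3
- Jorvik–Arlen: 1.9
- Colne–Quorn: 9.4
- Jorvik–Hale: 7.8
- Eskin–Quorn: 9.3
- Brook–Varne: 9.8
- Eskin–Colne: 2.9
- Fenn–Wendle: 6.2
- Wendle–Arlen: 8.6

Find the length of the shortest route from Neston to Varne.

Running Dijkstra from Neston:
Neston: 0
Eskin: 7.8  (via Neston)
Fenn: 10  (via Eskin)
Colne: 10.7  (via Eskin)
Jorvik: 12.8  (via Fenn)
Varne: 13.9  (via Fenn)
Shortest route: Neston–Eskin–Fenn–Varne = 13.9 km.

13.9 km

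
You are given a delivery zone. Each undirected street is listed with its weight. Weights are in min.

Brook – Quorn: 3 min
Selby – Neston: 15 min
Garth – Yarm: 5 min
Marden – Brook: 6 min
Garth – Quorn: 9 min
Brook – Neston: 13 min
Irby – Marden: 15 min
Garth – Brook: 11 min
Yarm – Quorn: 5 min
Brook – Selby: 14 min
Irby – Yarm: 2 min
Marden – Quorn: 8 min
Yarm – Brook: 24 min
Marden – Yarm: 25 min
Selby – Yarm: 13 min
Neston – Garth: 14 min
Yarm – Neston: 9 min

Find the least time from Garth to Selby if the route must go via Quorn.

Best Garth to Quorn: Garth → Quorn costing 9
Shortest Quorn→Selby: Quorn → Brook → Selby = 17
Total via Quorn: 9 + 17 = 26 min.

26 min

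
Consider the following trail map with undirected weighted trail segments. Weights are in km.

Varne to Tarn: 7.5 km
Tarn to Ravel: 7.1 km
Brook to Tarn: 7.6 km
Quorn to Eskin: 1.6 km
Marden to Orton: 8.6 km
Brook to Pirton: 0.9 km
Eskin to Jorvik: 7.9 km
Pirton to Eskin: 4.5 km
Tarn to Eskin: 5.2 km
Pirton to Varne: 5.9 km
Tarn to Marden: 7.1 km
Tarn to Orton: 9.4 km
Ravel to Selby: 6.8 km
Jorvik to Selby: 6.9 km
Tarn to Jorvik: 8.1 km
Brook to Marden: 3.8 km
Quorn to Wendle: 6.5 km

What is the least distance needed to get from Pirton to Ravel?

Settle nodes by increasing distance from Pirton:
Pirton: 0
Brook: 0.9  (via Pirton)
Eskin: 4.5  (via Pirton)
Marden: 4.7  (via Brook)
Varne: 5.9  (via Pirton)
Quorn: 6.1  (via Eskin)
Tarn: 8.5  (via Brook)
Jorvik: 12.4  (via Eskin)
Wendle: 12.6  (via Quorn)
Orton: 13.3  (via Marden)
Ravel: 15.6  (via Tarn)
Shortest route: Pirton–Brook–Tarn–Ravel = 15.6 km.

15.6 km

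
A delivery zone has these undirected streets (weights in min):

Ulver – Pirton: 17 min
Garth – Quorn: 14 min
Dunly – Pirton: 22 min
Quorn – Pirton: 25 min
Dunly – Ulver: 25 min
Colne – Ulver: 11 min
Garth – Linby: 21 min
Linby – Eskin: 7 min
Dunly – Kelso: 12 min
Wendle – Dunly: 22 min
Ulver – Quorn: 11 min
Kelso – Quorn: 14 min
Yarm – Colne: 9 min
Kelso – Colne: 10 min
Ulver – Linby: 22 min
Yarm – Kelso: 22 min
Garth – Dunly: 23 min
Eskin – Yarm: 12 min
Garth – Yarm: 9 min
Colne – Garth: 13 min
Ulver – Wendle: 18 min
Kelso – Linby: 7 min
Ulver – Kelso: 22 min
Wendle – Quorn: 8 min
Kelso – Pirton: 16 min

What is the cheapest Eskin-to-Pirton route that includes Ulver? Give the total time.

46 min

Best Eskin to Ulver: Eskin → Linby → Ulver costing 29
Best Ulver to Pirton: Ulver → Pirton costing 17
Total via Ulver: 29 + 17 = 46 min.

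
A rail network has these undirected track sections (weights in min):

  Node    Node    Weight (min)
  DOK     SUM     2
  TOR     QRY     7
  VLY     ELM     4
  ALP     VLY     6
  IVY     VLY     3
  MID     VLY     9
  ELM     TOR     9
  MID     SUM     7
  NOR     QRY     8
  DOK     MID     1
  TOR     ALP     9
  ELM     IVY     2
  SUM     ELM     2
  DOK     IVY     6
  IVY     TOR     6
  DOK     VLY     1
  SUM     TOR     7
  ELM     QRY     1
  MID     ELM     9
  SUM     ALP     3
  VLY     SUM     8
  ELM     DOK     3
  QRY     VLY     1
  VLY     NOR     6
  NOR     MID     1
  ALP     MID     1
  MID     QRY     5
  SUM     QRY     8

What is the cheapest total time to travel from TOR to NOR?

Running Dijkstra from TOR:
TOR: 0
IVY: 6  (via TOR)
SUM: 7  (via TOR)
QRY: 7  (via TOR)
VLY: 8  (via QRY)
ELM: 8  (via IVY)
ALP: 9  (via TOR)
DOK: 9  (via SUM)
MID: 10  (via ALP)
NOR: 11  (via MID)
Shortest route: TOR → ALP → MID → NOR = 11 min.

11 min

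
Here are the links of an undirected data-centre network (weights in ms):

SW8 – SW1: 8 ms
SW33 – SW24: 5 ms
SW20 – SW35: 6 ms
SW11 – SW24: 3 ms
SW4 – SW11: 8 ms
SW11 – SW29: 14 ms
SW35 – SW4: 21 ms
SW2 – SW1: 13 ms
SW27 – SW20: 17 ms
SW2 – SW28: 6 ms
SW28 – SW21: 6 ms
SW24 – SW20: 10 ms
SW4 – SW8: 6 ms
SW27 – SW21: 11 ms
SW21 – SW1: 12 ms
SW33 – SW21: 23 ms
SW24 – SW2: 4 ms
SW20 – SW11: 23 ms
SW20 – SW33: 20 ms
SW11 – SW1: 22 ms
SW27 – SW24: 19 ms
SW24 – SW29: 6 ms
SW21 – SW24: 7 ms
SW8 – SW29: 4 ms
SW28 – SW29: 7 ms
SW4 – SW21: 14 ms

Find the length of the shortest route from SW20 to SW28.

Shortest distances from SW20:
SW20: 0
SW35: 6  (via SW20)
SW24: 10  (via SW20)
SW11: 13  (via SW24)
SW2: 14  (via SW24)
SW33: 15  (via SW24)
SW29: 16  (via SW24)
SW27: 17  (via SW20)
SW21: 17  (via SW24)
SW28: 20  (via SW2)
Shortest route: SW20–SW24–SW2–SW28 = 20 ms.

20 ms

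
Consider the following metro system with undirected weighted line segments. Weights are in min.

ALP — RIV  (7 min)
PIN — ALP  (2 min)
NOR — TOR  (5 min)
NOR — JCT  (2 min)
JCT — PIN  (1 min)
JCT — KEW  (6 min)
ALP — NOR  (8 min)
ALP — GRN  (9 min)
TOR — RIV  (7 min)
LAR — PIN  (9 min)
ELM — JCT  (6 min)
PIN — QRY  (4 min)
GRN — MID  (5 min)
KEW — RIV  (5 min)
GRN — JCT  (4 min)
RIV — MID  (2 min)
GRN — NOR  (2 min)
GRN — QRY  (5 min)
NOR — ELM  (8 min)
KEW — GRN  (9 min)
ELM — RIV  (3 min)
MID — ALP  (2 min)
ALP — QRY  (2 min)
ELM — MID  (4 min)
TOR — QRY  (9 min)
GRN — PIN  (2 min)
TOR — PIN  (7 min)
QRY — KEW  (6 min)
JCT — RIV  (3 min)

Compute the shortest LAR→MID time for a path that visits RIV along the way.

15 min

Best LAR to RIV: LAR → PIN → JCT → RIV costing 13
Best RIV to MID: RIV → MID costing 2
Total via RIV: 13 + 2 = 15 min.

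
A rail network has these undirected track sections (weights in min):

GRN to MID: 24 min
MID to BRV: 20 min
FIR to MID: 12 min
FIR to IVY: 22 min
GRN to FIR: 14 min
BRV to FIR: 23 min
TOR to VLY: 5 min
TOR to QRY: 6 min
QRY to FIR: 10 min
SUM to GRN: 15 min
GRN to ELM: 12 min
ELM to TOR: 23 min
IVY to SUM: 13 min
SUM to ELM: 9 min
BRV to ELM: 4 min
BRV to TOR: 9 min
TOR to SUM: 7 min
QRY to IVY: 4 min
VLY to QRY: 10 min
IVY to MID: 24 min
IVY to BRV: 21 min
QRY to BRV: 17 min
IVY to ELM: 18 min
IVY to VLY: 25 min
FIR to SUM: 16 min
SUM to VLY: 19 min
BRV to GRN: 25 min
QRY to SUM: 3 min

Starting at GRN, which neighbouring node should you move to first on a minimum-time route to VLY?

SUM

Compare a few routes:
GRN - SUM - QRY - TOR - VLY: 15+3+6+5 = 29
GRN - SUM - TOR - VLY: 15+7+5 = 27
GRN - SUM - QRY - VLY: 15+3+10 = 28
The minimum is 27 min via GRN - SUM - TOR - VLY.
So from GRN the first move is to SUM.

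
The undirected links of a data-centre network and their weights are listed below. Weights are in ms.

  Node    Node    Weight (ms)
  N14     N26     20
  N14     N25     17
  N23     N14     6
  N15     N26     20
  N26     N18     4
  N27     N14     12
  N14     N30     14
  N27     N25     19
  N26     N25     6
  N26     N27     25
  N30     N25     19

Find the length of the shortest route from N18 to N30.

Compare a few routes:
N18–N26–N14–N30: 4+20+14 = 38
N18–N26–N25–N30: 4+6+19 = 29
N18–N26–N25–N14–N30: 4+6+17+14 = 41
Cheapest is N18–N26–N25–N30 at 29 ms.

29 ms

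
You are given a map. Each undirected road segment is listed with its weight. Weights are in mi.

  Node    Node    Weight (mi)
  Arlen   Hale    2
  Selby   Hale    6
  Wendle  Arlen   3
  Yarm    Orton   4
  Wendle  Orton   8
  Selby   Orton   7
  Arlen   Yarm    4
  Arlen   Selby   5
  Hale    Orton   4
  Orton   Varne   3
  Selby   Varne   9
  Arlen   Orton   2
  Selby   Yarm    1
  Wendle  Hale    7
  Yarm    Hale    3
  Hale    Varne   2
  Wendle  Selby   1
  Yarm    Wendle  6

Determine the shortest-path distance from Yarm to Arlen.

Shortest distances from Yarm:
Yarm: 0
Selby: 1  (via Yarm)
Wendle: 2  (via Selby)
Hale: 3  (via Yarm)
Orton: 4  (via Yarm)
Arlen: 4  (via Yarm)
Shortest route: Yarm → Arlen = 4 mi.

4 mi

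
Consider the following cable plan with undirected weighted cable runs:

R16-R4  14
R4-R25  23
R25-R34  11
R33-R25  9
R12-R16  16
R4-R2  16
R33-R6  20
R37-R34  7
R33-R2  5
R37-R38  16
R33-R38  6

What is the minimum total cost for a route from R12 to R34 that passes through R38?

80

Shortest R12→R38: R12 → R16 → R4 → R2 → R33 → R38 = 57
Shortest R38→R34: R38 → R37 → R34 = 23
Total via R38: 57 + 23 = 80.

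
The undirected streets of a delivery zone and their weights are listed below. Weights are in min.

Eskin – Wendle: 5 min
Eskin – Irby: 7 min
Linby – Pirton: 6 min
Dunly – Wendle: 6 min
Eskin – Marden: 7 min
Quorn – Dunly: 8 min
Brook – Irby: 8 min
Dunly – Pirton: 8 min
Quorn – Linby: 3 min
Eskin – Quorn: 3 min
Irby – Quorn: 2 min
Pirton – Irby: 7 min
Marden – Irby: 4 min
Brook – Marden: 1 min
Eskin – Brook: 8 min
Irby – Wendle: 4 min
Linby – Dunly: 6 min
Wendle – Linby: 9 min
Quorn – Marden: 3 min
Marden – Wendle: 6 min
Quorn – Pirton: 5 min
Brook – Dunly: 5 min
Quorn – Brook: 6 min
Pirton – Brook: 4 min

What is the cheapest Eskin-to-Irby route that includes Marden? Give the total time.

10 min

Shortest Eskin→Marden: Eskin–Quorn–Marden = 6
Best Marden to Irby: Marden–Irby costing 4
Total via Marden: 6 + 4 = 10 min.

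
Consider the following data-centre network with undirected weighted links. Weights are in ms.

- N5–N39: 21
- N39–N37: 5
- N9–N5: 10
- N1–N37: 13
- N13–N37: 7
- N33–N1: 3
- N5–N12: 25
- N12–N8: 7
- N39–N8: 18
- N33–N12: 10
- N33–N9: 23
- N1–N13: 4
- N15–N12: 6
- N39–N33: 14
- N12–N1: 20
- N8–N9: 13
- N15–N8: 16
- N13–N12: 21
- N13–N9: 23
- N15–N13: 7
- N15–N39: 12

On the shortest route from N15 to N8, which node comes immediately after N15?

N12

Compare a few routes:
N15 → N8: 16 = 16
N15 → N39 → N8: 12+18 = 30
N15 → N12 → N8: 6+7 = 13
Cheapest is N15 → N12 → N8 at 13 ms.
So from N15 the first move is to N12.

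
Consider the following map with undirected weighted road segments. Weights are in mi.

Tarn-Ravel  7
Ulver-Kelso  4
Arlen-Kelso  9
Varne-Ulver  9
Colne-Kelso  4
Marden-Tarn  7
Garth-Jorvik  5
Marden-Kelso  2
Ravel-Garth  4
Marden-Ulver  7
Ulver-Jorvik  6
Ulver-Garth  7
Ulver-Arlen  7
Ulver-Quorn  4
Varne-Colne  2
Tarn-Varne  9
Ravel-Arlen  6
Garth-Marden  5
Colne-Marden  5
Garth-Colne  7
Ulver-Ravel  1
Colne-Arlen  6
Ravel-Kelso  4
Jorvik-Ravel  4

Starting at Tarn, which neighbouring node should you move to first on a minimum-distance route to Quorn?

Ravel

Compare a few routes:
Tarn → Marden → Kelso → Ravel → Ulver → Quorn: 7+2+4+1+4 = 18
Tarn → Marden → Kelso → Ulver → Quorn: 7+2+4+4 = 17
Tarn → Ravel → Ulver → Quorn: 7+1+4 = 12
Tarn → Marden → Ulver → Quorn: 7+7+4 = 18
Cheapest is Tarn → Ravel → Ulver → Quorn at 12 mi.
So from Tarn the first move is to Ravel.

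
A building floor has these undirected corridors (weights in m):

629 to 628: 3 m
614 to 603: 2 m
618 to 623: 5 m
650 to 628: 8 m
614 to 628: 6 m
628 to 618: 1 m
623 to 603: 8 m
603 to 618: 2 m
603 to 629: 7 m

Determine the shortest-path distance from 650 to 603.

11 m

Compare a few routes:
650 → 628 → 618 → 603: 8+1+2 = 11
650 → 628 → 614 → 603: 8+6+2 = 16
650 → 628 → 629 → 603: 8+3+7 = 18
Cheapest is 650 → 628 → 618 → 603 at 11 m.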